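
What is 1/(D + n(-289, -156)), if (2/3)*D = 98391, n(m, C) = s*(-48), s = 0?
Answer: 2/295173 ≈ 6.7757e-6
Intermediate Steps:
n(m, C) = 0 (n(m, C) = 0*(-48) = 0)
D = 295173/2 (D = (3/2)*98391 = 295173/2 ≈ 1.4759e+5)
1/(D + n(-289, -156)) = 1/(295173/2 + 0) = 1/(295173/2) = 2/295173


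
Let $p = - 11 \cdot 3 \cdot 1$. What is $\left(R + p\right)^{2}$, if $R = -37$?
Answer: $4900$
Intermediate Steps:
$p = -33$ ($p = \left(-11\right) 3 = -33$)
$\left(R + p\right)^{2} = \left(-37 - 33\right)^{2} = \left(-70\right)^{2} = 4900$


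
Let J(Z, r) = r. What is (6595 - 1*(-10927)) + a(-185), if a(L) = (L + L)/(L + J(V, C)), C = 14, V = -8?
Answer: 2996632/171 ≈ 17524.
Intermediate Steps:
a(L) = 2*L/(14 + L) (a(L) = (L + L)/(L + 14) = (2*L)/(14 + L) = 2*L/(14 + L))
(6595 - 1*(-10927)) + a(-185) = (6595 - 1*(-10927)) + 2*(-185)/(14 - 185) = (6595 + 10927) + 2*(-185)/(-171) = 17522 + 2*(-185)*(-1/171) = 17522 + 370/171 = 2996632/171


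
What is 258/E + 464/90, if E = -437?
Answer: 89774/19665 ≈ 4.5652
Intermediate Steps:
258/E + 464/90 = 258/(-437) + 464/90 = 258*(-1/437) + 464*(1/90) = -258/437 + 232/45 = 89774/19665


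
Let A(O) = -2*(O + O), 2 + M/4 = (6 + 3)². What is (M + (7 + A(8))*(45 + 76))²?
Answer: 7338681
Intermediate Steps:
M = 316 (M = -8 + 4*(6 + 3)² = -8 + 4*9² = -8 + 4*81 = -8 + 324 = 316)
A(O) = -4*O
(M + (7 + A(8))*(45 + 76))² = (316 + (7 - 4*8)*(45 + 76))² = (316 + (7 - 32)*121)² = (316 - 25*121)² = (316 - 3025)² = (-2709)² = 7338681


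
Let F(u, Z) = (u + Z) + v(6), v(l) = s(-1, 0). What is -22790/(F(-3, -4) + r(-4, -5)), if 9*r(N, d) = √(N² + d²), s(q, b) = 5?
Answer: 3691980/283 + 205110*√41/283 ≈ 17687.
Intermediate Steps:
r(N, d) = √(N² + d²)/9
v(l) = 5
F(u, Z) = 5 + Z + u (F(u, Z) = (u + Z) + 5 = (Z + u) + 5 = 5 + Z + u)
-22790/(F(-3, -4) + r(-4, -5)) = -22790/((5 - 4 - 3) + √((-4)² + (-5)²)/9) = -22790/(-2 + √(16 + 25)/9) = -22790/(-2 + √41/9)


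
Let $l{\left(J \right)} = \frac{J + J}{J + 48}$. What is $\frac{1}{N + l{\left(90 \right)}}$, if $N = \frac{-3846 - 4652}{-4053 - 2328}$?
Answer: $\frac{146763}{386884} \approx 0.37935$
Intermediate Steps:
$l{\left(J \right)} = \frac{2 J}{48 + J}$
$N = \frac{8498}{6381}$ ($N = - \frac{8498}{-6381} = \left(-8498\right) \left(- \frac{1}{6381}\right) = \frac{8498}{6381} \approx 1.3318$)
$\frac{1}{N + l{\left(90 \right)}} = \frac{1}{\frac{8498}{6381} + 2 \cdot 90 \frac{1}{48 + 90}} = \frac{1}{\frac{8498}{6381} + 2 \cdot 90 \cdot \frac{1}{138}} = \frac{1}{\frac{8498}{6381} + \frac{30}{23}} = \frac{1}{\frac{386884}{146763}} = \frac{146763}{386884}$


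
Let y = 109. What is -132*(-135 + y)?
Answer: 3432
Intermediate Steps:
-132*(-135 + y) = -132*(-135 + 109) = -132*(-26) = 3432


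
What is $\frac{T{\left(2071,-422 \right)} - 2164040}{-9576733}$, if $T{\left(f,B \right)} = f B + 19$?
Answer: $\frac{3037983}{9576733} \approx 0.31723$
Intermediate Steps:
$T{\left(f,B \right)} = 19 + B f$ ($T{\left(f,B \right)} = B f + 19 = 19 + B f$)
$\frac{T{\left(2071,-422 \right)} - 2164040}{-9576733} = \frac{\left(19 - 873962\right) - 2164040}{-9576733} = \left(\left(19 - 873962\right) - 2164040\right) \left(- \frac{1}{9576733}\right) = \left(-873943 - 2164040\right) \left(- \frac{1}{9576733}\right) = \left(-3037983\right) \left(- \frac{1}{9576733}\right) = \frac{3037983}{9576733}$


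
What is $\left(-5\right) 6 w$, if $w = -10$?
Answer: $300$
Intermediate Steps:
$\left(-5\right) 6 w = \left(-5\right) 6 \left(-10\right) = \left(-30\right) \left(-10\right) = 300$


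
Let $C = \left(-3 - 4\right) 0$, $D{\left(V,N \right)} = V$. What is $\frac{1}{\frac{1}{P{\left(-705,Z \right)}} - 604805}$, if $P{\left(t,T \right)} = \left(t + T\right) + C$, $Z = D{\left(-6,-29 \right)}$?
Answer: $- \frac{711}{430016356} \approx -1.6534 \cdot 10^{-6}$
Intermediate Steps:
$C = 0$ ($C = \left(-7\right) 0 = 0$)
$Z = -6$
$P{\left(t,T \right)} = T + t$ ($P{\left(t,T \right)} = \left(t + T\right) + 0 = \left(T + t\right) + 0 = T + t$)
$\frac{1}{\frac{1}{P{\left(-705,Z \right)}} - 604805} = \frac{1}{\frac{1}{-6 - 705} - 604805} = \frac{1}{\frac{1}{-711} - 604805} = \frac{1}{- \frac{1}{711} - 604805} = \frac{1}{- \frac{430016356}{711}} = - \frac{711}{430016356}$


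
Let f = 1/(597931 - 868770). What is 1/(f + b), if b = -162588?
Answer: -270839/44035171333 ≈ -6.1505e-6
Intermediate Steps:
f = -1/270839 (f = 1/(-270839) = -1/270839 ≈ -3.6922e-6)
1/(f + b) = 1/(-1/270839 - 162588) = 1/(-44035171333/270839) = -270839/44035171333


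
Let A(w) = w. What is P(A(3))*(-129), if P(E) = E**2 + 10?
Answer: -2451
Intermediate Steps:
P(E) = 10 + E**2
P(A(3))*(-129) = (10 + 3**2)*(-129) = (10 + 9)*(-129) = 19*(-129) = -2451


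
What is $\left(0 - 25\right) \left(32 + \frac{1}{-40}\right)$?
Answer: $- \frac{6395}{8} \approx -799.38$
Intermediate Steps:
$\left(0 - 25\right) \left(32 + \frac{1}{-40}\right) = \left(0 - 25\right) \left(32 - \frac{1}{40}\right) = \left(-25\right) \frac{1279}{40} = - \frac{6395}{8}$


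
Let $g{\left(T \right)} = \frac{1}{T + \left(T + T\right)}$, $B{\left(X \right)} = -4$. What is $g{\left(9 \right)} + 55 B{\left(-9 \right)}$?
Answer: $- \frac{5939}{27} \approx -219.96$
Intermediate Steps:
$g{\left(T \right)} = \frac{1}{3 T}$ ($g{\left(T \right)} = \frac{1}{T + 2 T} = \frac{1}{3 T}$)
$g{\left(9 \right)} + 55 B{\left(-9 \right)} = \frac{1}{3 \cdot 9} + 55 \left(-4\right) = \frac{1}{3} \cdot \frac{1}{9} - 220 = \frac{1}{27} - 220 = - \frac{5939}{27}$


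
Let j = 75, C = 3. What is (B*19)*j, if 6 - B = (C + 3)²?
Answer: -42750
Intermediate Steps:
B = -30 (B = 6 - (3 + 3)² = 6 - 1*6² = 6 - 1*36 = 6 - 36 = -30)
(B*19)*j = -30*19*75 = -570*75 = -42750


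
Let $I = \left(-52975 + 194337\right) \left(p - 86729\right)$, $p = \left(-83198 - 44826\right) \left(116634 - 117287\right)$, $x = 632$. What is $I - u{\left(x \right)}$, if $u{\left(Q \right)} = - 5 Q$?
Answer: $11805556651526$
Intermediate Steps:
$p = 83599672$ ($p = \left(-128024\right) \left(-653\right) = 83599672$)
$I = 11805556648366$ ($I = \left(-52975 + 194337\right) \left(83599672 - 86729\right) = 141362 \cdot 83512943 = 11805556648366$)
$I - u{\left(x \right)} = 11805556648366 - \left(-5\right) 632 = 11805556648366 - -3160 = 11805556648366 + 3160 = 11805556651526$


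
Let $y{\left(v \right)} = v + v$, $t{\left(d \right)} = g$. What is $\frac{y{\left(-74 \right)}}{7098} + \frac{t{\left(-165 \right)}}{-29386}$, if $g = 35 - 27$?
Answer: $- \frac{157354}{7449351} \approx -0.021123$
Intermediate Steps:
$g = 8$ ($g = 35 - 27 = 8$)
$t{\left(d \right)} = 8$
$y{\left(v \right)} = 2 v$
$\frac{y{\left(-74 \right)}}{7098} + \frac{t{\left(-165 \right)}}{-29386} = \frac{2 \left(-74\right)}{7098} + \frac{8}{-29386} = \left(-148\right) \frac{1}{7098} + 8 \left(- \frac{1}{29386}\right) = - \frac{74}{3549} - \frac{4}{14693} = - \frac{157354}{7449351}$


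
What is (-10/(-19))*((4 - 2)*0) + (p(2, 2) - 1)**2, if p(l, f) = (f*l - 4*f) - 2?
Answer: 49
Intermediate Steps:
p(l, f) = -2 - 4*f + f*l (p(l, f) = (-4*f + f*l) - 2 = -2 - 4*f + f*l)
(-10/(-19))*((4 - 2)*0) + (p(2, 2) - 1)**2 = (-10/(-19))*((4 - 2)*0) + ((-2 - 4*2 + 2*2) - 1)**2 = (-10*(-1/19))*(2*0) + ((-2 - 8 + 4) - 1)**2 = (10/19)*0 + (-6 - 1)**2 = 0 + (-7)**2 = 0 + 49 = 49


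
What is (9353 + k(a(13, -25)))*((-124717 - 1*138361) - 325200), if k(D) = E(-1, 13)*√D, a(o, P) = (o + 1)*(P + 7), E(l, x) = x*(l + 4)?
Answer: -5502164134 - 137657052*I*√7 ≈ -5.5022e+9 - 3.6421e+8*I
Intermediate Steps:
E(l, x) = x*(4 + l)
a(o, P) = (1 + o)*(7 + P)
k(D) = 39*√D (k(D) = (13*(4 - 1))*√D = (13*3)*√D = 39*√D)
(9353 + k(a(13, -25)))*((-124717 - 1*138361) - 325200) = (9353 + 39*√(7 - 25 + 7*13 - 25*13))*((-124717 - 1*138361) - 325200) = (9353 + 39*√(7 - 25 + 91 - 325))*((-124717 - 138361) - 325200) = (9353 + 39*√(-252))*(-263078 - 325200) = (9353 + 39*(6*I*√7))*(-588278) = (9353 + 234*I*√7)*(-588278) = -5502164134 - 137657052*I*√7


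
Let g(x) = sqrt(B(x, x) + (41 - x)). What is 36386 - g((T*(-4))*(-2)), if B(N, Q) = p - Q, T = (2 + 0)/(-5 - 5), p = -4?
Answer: 36386 - sqrt(1005)/5 ≈ 36380.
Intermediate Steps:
T = -1/5 (T = 2/(-10) = 2*(-1/10) = -1/5 ≈ -0.20000)
B(N, Q) = -4 - Q
g(x) = sqrt(37 - 2*x) (g(x) = sqrt((-4 - x) + (41 - x)) = sqrt(37 - 2*x))
36386 - g((T*(-4))*(-2)) = 36386 - sqrt(37 - 2*(-1/5*(-4))*(-2)) = 36386 - sqrt(37 - 8*(-2)/5) = 36386 - sqrt(37 - 2*(-8/5)) = 36386 - sqrt(37 + 16/5) = 36386 - sqrt(201/5) = 36386 - sqrt(1005)/5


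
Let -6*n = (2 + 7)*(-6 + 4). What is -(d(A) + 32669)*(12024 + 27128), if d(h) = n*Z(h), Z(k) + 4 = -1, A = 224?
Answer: -1278469408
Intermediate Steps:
Z(k) = -5 (Z(k) = -4 - 1 = -5)
n = 3 (n = -(2 + 7)*(-6 + 4)/6 = -3*(-2)/2 = -1/6*(-18) = 3)
d(h) = -15 (d(h) = 3*(-5) = -15)
-(d(A) + 32669)*(12024 + 27128) = -(-15 + 32669)*(12024 + 27128) = -32654*39152 = -1*1278469408 = -1278469408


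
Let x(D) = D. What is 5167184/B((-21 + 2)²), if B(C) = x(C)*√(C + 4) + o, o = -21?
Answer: 27127716/11891681 + 466338356*√365/11891681 ≈ 751.49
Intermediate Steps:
B(C) = -21 + C*√(4 + C) (B(C) = C*√(C + 4) - 21 = C*√(4 + C) - 21 = -21 + C*√(4 + C))
5167184/B((-21 + 2)²) = 5167184/(-21 + (-21 + 2)²*√(4 + (-21 + 2)²)) = 5167184/(-21 + (-19)²*√(4 + (-19)²)) = 5167184/(-21 + 361*√(4 + 361)) = 5167184/(-21 + 361*√365)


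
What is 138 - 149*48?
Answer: -7014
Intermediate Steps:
138 - 149*48 = 138 - 7152 = -7014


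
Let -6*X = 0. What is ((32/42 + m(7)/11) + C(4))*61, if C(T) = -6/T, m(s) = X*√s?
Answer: -1891/42 ≈ -45.024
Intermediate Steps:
X = 0 (X = -⅙*0 = 0)
m(s) = 0 (m(s) = 0*√s = 0)
((32/42 + m(7)/11) + C(4))*61 = ((32/42 + 0/11) - 6/4)*61 = ((32*(1/42) + 0*(1/11)) - 6*¼)*61 = ((16/21 + 0) - 3/2)*61 = (16/21 - 3/2)*61 = -31/42*61 = -1891/42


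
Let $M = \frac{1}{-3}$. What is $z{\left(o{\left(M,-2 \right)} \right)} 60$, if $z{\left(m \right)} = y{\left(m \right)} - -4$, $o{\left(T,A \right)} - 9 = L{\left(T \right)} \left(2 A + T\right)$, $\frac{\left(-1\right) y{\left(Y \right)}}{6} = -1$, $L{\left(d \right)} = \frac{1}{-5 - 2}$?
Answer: $600$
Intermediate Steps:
$M = - \frac{1}{3} \approx -0.33333$
$L{\left(d \right)} = - \frac{1}{7}$ ($L{\left(d \right)} = \frac{1}{-7} = - \frac{1}{7}$)
$y{\left(Y \right)} = 6$ ($y{\left(Y \right)} = \left(-6\right) \left(-1\right) = 6$)
$o{\left(T,A \right)} = 9 - \frac{2 A}{7} - \frac{T}{7}$ ($o{\left(T,A \right)} = 9 - \frac{2 A + T}{7} = 9 - \frac{T + 2 A}{7} = 9 - \left(\frac{T}{7} + \frac{2 A}{7}\right) = 9 - \frac{2 A}{7} - \frac{T}{7}$)
$z{\left(m \right)} = 10$ ($z{\left(m \right)} = 6 - -4 = 6 + 4 = 10$)
$z{\left(o{\left(M,-2 \right)} \right)} 60 = 10 \cdot 60 = 600$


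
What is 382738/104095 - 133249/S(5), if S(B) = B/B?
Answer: -13870171917/104095 ≈ -1.3325e+5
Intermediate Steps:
S(B) = 1
382738/104095 - 133249/S(5) = 382738/104095 - 133249/1 = 382738*(1/104095) - 133249*1 = 382738/104095 - 133249 = -13870171917/104095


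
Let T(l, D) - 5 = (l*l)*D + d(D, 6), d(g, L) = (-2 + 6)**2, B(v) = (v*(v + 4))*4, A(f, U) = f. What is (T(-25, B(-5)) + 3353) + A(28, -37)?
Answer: 15902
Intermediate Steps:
B(v) = 4*v*(4 + v) (B(v) = (v*(4 + v))*4 = 4*v*(4 + v))
d(g, L) = 16 (d(g, L) = 4**2 = 16)
T(l, D) = 21 + D*l**2 (T(l, D) = 5 + ((l*l)*D + 16) = 5 + (l**2*D + 16) = 5 + (D*l**2 + 16) = 5 + (16 + D*l**2) = 21 + D*l**2)
(T(-25, B(-5)) + 3353) + A(28, -37) = ((21 + (4*(-5)*(4 - 5))*(-25)**2) + 3353) + 28 = ((21 + (4*(-5)*(-1))*625) + 3353) + 28 = ((21 + 20*625) + 3353) + 28 = ((21 + 12500) + 3353) + 28 = (12521 + 3353) + 28 = 15874 + 28 = 15902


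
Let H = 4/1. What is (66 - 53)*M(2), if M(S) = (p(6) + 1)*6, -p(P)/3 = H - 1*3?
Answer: -156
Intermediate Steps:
H = 4 (H = 4*1 = 4)
p(P) = -3 (p(P) = -3*(4 - 1*3) = -3*(4 - 3) = -3*1 = -3)
M(S) = -12 (M(S) = (-3 + 1)*6 = -2*6 = -12)
(66 - 53)*M(2) = (66 - 53)*(-12) = 13*(-12) = -156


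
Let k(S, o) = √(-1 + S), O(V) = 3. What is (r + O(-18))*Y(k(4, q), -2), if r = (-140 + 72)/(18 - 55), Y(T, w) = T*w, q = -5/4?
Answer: -358*√3/37 ≈ -16.759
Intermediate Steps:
q = -5/4 (q = -5*¼ = -5/4 ≈ -1.2500)
r = 68/37 (r = -68/(-37) = -68*(-1/37) = 68/37 ≈ 1.8378)
(r + O(-18))*Y(k(4, q), -2) = (68/37 + 3)*(√(-1 + 4)*(-2)) = 179*(√3*(-2))/37 = 179*(-2*√3)/37 = -358*√3/37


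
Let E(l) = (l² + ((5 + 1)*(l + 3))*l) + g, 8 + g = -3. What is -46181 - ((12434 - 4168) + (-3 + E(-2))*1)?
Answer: -54425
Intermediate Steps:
g = -11 (g = -8 - 3 = -11)
E(l) = -11 + l² + l*(18 + 6*l) (E(l) = (l² + ((5 + 1)*(l + 3))*l) - 11 = (l² + (6*(3 + l))*l) - 11 = (l² + (18 + 6*l)*l) - 11 = (l² + l*(18 + 6*l)) - 11 = -11 + l² + l*(18 + 6*l))
-46181 - ((12434 - 4168) + (-3 + E(-2))*1) = -46181 - ((12434 - 4168) + (-3 + (-11 + 7*(-2)² + 18*(-2)))*1) = -46181 - (8266 + (-3 + (-11 + 7*4 - 36))*1) = -46181 - (8266 + (-3 + (-11 + 28 - 36))*1) = -46181 - (8266 + (-3 - 19)*1) = -46181 - (8266 - 22*1) = -46181 - (8266 - 22) = -46181 - 1*8244 = -46181 - 8244 = -54425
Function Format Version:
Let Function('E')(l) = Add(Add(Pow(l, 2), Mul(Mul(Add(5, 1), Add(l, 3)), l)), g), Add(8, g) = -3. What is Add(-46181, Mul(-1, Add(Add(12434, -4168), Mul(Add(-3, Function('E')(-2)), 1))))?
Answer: -54425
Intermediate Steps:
g = -11 (g = Add(-8, -3) = -11)
Function('E')(l) = Add(-11, Pow(l, 2), Mul(l, Add(18, Mul(6, l)))) (Function('E')(l) = Add(Add(Pow(l, 2), Mul(Mul(Add(5, 1), Add(l, 3)), l)), -11) = Add(Add(Pow(l, 2), Mul(Mul(6, Add(3, l)), l)), -11) = Add(Add(Pow(l, 2), Mul(Add(18, Mul(6, l)), l)), -11) = Add(Add(Pow(l, 2), Mul(l, Add(18, Mul(6, l)))), -11) = Add(-11, Pow(l, 2), Mul(l, Add(18, Mul(6, l)))))
Add(-46181, Mul(-1, Add(Add(12434, -4168), Mul(Add(-3, Function('E')(-2)), 1)))) = Add(-46181, Mul(-1, Add(Add(12434, -4168), Mul(Add(-3, Add(-11, Mul(7, Pow(-2, 2)), Mul(18, -2))), 1)))) = Add(-46181, Mul(-1, Add(8266, Mul(Add(-3, Add(-11, Mul(7, 4), -36)), 1)))) = Add(-46181, Mul(-1, Add(8266, Mul(Add(-3, Add(-11, 28, -36)), 1)))) = Add(-46181, Mul(-1, Add(8266, Mul(Add(-3, -19), 1)))) = Add(-46181, Mul(-1, Add(8266, Mul(-22, 1)))) = Add(-46181, Mul(-1, Add(8266, -22))) = Add(-46181, Mul(-1, 8244)) = Add(-46181, -8244) = -54425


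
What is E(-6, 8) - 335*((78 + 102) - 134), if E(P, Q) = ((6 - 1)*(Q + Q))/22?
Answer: -169470/11 ≈ -15406.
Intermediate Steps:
E(P, Q) = 5*Q/11 (E(P, Q) = (5*(2*Q))*(1/22) = (10*Q)*(1/22) = 5*Q/11)
E(-6, 8) - 335*((78 + 102) - 134) = (5/11)*8 - 335*((78 + 102) - 134) = 40/11 - 335*(180 - 134) = 40/11 - 335*46 = 40/11 - 15410 = -169470/11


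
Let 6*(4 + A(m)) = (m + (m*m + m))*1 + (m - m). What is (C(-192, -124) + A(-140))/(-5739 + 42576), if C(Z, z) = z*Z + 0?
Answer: 9008/12279 ≈ 0.73361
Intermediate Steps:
C(Z, z) = Z*z (C(Z, z) = Z*z + 0 = Z*z)
A(m) = -4 + m/3 + m²/6 (A(m) = -4 + ((m + (m*m + m))*1 + (m - m))/6 = -4 + ((m + (m² + m))*1 + 0)/6 = -4 + ((m + (m + m²))*1 + 0)/6 = -4 + ((m² + 2*m)*1 + 0)/6 = -4 + ((m² + 2*m) + 0)/6 = -4 + (m² + 2*m)/6 = -4 + (m/3 + m²/6) = -4 + m/3 + m²/6)
(C(-192, -124) + A(-140))/(-5739 + 42576) = (-192*(-124) + (-4 + (⅓)*(-140) + (⅙)*(-140)²))/(-5739 + 42576) = (23808 + (-4 - 140/3 + (⅙)*19600))/36837 = (23808 + (-4 - 140/3 + 9800/3))*(1/36837) = (23808 + 3216)*(1/36837) = 27024*(1/36837) = 9008/12279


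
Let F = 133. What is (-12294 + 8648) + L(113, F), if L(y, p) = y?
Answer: -3533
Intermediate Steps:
(-12294 + 8648) + L(113, F) = (-12294 + 8648) + 113 = -3646 + 113 = -3533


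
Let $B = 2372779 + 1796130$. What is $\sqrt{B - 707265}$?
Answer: $2 \sqrt{865411} \approx 1860.5$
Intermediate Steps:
$B = 4168909$
$\sqrt{B - 707265} = \sqrt{4168909 - 707265} = \sqrt{3461644} = 2 \sqrt{865411}$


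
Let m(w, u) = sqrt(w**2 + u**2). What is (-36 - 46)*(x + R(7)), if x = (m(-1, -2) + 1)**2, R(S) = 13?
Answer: -1558 - 164*sqrt(5) ≈ -1924.7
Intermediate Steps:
m(w, u) = sqrt(u**2 + w**2)
x = (1 + sqrt(5))**2 (x = (sqrt((-2)**2 + (-1)**2) + 1)**2 = (sqrt(4 + 1) + 1)**2 = (sqrt(5) + 1)**2 = (1 + sqrt(5))**2 ≈ 10.472)
(-36 - 46)*(x + R(7)) = (-36 - 46)*((1 + sqrt(5))**2 + 13) = -82*(13 + (1 + sqrt(5))**2) = -1066 - 82*(1 + sqrt(5))**2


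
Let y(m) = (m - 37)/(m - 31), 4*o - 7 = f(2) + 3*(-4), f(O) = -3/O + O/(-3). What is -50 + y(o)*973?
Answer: 866513/787 ≈ 1101.0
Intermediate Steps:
f(O) = -3/O - O/3 (f(O) = -3/O + O*(-1/3) = -3/O - O/3)
o = -43/24 (o = 7/4 + ((-3/2 - 1/3*2) + 3*(-4))/4 = 7/4 + ((-3*1/2 - 2/3) - 12)/4 = 7/4 + ((-3/2 - 2/3) - 12)/4 = 7/4 + (-13/6 - 12)/4 = 7/4 + (1/4)*(-85/6) = 7/4 - 85/24 = -43/24 ≈ -1.7917)
y(m) = (-37 + m)/(-31 + m)
-50 + y(o)*973 = -50 + ((-37 - 43/24)/(-31 - 43/24))*973 = -50 + (-931/24/(-787/24))*973 = -50 - 24/787*(-931/24)*973 = -50 + (931/787)*973 = -50 + 905863/787 = 866513/787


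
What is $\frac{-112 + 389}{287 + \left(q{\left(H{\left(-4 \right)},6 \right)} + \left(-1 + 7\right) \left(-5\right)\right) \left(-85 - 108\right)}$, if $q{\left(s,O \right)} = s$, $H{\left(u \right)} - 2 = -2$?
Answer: $\frac{277}{6077} \approx 0.045582$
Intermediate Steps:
$H{\left(u \right)} = 0$ ($H{\left(u \right)} = 2 - 2 = 0$)
$\frac{-112 + 389}{287 + \left(q{\left(H{\left(-4 \right)},6 \right)} + \left(-1 + 7\right) \left(-5\right)\right) \left(-85 - 108\right)} = \frac{-112 + 389}{287 + \left(0 + \left(-1 + 7\right) \left(-5\right)\right) \left(-85 - 108\right)} = \frac{277}{287 + \left(0 + 6 \left(-5\right)\right) \left(-193\right)} = \frac{277}{287 + \left(0 - 30\right) \left(-193\right)} = \frac{277}{287 - -5790} = \frac{277}{287 + 5790} = \frac{277}{6077}$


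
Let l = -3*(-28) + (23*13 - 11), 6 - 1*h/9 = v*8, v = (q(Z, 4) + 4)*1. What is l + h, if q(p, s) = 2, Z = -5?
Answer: -6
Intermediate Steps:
v = 6 (v = (2 + 4)*1 = 6*1 = 6)
h = -378 (h = 54 - 54*8 = 54 - 9*48 = 54 - 432 = -378)
l = 372 (l = 84 + (299 - 11) = 84 + 288 = 372)
l + h = 372 - 378 = -6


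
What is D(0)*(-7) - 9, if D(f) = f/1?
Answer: -9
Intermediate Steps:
D(f) = f (D(f) = f*1 = f)
D(0)*(-7) - 9 = 0*(-7) - 9 = 0 - 9 = -9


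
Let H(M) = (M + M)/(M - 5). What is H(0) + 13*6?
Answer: 78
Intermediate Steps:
H(M) = 2*M/(-5 + M) (H(M) = (2*M)/(-5 + M) = 2*M/(-5 + M))
H(0) + 13*6 = 2*0/(-5 + 0) + 13*6 = 2*0/(-5) + 78 = 2*0*(-⅕) + 78 = 0 + 78 = 78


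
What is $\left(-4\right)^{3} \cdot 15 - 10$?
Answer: $-970$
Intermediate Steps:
$\left(-4\right)^{3} \cdot 15 - 10 = \left(-64\right) 15 - 10 = -960 - 10 = -970$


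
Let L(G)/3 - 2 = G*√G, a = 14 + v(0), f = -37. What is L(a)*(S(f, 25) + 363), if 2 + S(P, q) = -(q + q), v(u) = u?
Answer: 1866 + 13062*√14 ≈ 50740.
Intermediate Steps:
S(P, q) = -2 - 2*q (S(P, q) = -2 - (q + q) = -2 - 2*q)
a = 14 (a = 14 + 0 = 14)
L(G) = 6 + 3*G^(3/2) (L(G) = 6 + 3*(G*√G) = 6 + 3*G^(3/2))
L(a)*(S(f, 25) + 363) = (6 + 3*14^(3/2))*((-2 - 2*25) + 363) = (6 + 3*(14*√14))*((-2 - 50) + 363) = (6 + 42*√14)*(-52 + 363) = (6 + 42*√14)*311 = 1866 + 13062*√14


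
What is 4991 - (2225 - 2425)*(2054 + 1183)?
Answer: 652391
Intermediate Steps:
4991 - (2225 - 2425)*(2054 + 1183) = 4991 - (-200)*3237 = 4991 - 1*(-647400) = 4991 + 647400 = 652391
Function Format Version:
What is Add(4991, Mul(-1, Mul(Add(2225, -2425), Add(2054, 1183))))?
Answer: 652391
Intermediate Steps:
Add(4991, Mul(-1, Mul(Add(2225, -2425), Add(2054, 1183)))) = Add(4991, Mul(-1, Mul(-200, 3237))) = Add(4991, Mul(-1, -647400)) = Add(4991, 647400) = 652391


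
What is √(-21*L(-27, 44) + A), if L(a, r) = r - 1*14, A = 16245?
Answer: 3*√1735 ≈ 124.96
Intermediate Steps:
L(a, r) = -14 + r (L(a, r) = r - 14 = -14 + r)
√(-21*L(-27, 44) + A) = √(-21*(-14 + 44) + 16245) = √(-21*30 + 16245) = √(-630 + 16245) = √15615 = 3*√1735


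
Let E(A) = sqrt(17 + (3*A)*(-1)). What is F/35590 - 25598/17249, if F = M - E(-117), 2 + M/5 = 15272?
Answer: 40592833/61389191 - 2*sqrt(23)/17795 ≈ 0.66070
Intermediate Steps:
M = 76350 (M = -10 + 5*15272 = -10 + 76360 = 76350)
E(A) = sqrt(17 - 3*A)
F = 76350 - 4*sqrt(23) (F = 76350 - sqrt(17 - 3*(-117)) = 76350 - sqrt(17 + 351) = 76350 - sqrt(368) = 76350 - 4*sqrt(23) ≈ 76331.)
F/35590 - 25598/17249 = (76350 - 4*sqrt(23))/35590 - 25598/17249 = (76350 - 4*sqrt(23))*(1/35590) - 25598*1/17249 = (7635/3559 - 2*sqrt(23)/17795) - 25598/17249 = 40592833/61389191 - 2*sqrt(23)/17795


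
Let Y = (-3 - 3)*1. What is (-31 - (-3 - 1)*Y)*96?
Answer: -5280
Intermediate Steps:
Y = -6 (Y = -6*1 = -6)
(-31 - (-3 - 1)*Y)*96 = (-31 - (-3 - 1)*(-6))*96 = (-31 - (-4)*(-6))*96 = (-31 - 1*24)*96 = (-31 - 24)*96 = -55*96 = -5280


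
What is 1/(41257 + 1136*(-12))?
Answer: 1/27625 ≈ 3.6199e-5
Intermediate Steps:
1/(41257 + 1136*(-12)) = 1/(41257 - 13632) = 1/27625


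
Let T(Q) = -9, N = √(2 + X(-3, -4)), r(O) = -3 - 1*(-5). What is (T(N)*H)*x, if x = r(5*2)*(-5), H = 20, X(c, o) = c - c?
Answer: 1800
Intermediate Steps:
X(c, o) = 0
r(O) = 2 (r(O) = -3 + 5 = 2)
N = √2 (N = √(2 + 0) = √2 ≈ 1.4142)
x = -10 (x = 2*(-5) = -10)
(T(N)*H)*x = -9*20*(-10) = -180*(-10) = 1800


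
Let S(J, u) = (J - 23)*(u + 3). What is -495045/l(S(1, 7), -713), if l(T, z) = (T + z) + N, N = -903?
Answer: 18335/68 ≈ 269.63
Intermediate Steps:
S(J, u) = (-23 + J)*(3 + u)
l(T, z) = -903 + T + z (l(T, z) = (T + z) - 903 = -903 + T + z)
-495045/l(S(1, 7), -713) = -495045/(-903 + (-69 - 23*7 + 3*1 + 1*7) - 713) = -495045/(-903 + (-69 - 161 + 3 + 7) - 713) = -495045/(-903 - 220 - 713) = -495045/(-1836) = -495045*(-1/1836) = 18335/68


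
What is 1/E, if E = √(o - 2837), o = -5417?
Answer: -I*√8254/8254 ≈ -0.011007*I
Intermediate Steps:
E = I*√8254 (E = √(-5417 - 2837) = √(-8254) = I*√8254 ≈ 90.852*I)
1/E = 1/(I*√8254) = -I*√8254/8254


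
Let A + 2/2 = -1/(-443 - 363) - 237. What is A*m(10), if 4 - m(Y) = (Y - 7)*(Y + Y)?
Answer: 5371156/403 ≈ 13328.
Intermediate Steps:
m(Y) = 4 - 2*Y*(-7 + Y) (m(Y) = 4 - (Y - 7)*(Y + Y) = 4 - (-7 + Y)*2*Y = 4 - 2*Y*(-7 + Y))
A = -191827/806 (A = -1 + (-1/(-443 - 363) - 237) = -1 + (-1/(-806) - 237) = -1 + (-1*(-1/806) - 237) = -1 + (1/806 - 237) = -1 - 191021/806 = -191827/806 ≈ -238.00)
A*m(10) = -191827*(4 - 2*10² + 14*10)/806 = -191827*(4 - 2*100 + 140)/806 = -191827*(4 - 200 + 140)/806 = -191827/806*(-56) = 5371156/403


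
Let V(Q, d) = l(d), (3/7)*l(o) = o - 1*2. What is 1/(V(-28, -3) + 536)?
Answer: 3/1573 ≈ 0.0019072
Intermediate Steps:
l(o) = -14/3 + 7*o/3 (l(o) = 7*(o - 1*2)/3 = 7*(o - 2)/3 = 7*(-2 + o)/3 = -14/3 + 7*o/3)
V(Q, d) = -14/3 + 7*d/3
1/(V(-28, -3) + 536) = 1/((-14/3 + (7/3)*(-3)) + 536) = 1/((-14/3 - 7) + 536) = 1/(-35/3 + 536) = 1/(1573/3) = 3/1573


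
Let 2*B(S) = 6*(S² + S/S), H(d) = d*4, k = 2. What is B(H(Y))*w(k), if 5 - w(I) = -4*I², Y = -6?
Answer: 36351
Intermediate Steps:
w(I) = 5 + 4*I² (w(I) = 5 - (-4)*I² = 5 + 4*I²)
H(d) = 4*d
B(S) = 3 + 3*S² (B(S) = (6*(S² + S/S))/2 = (6*(S² + 1))/2 = (6*(1 + S²))/2 = (6 + 6*S²)/2 = 3 + 3*S²)
B(H(Y))*w(k) = (3 + 3*(4*(-6))²)*(5 + 4*2²) = (3 + 3*(-24)²)*(5 + 4*4) = (3 + 3*576)*(5 + 16) = (3 + 1728)*21 = 1731*21 = 36351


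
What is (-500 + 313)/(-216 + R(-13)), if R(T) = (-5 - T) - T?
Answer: 187/195 ≈ 0.95897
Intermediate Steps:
R(T) = -5 - 2*T
(-500 + 313)/(-216 + R(-13)) = (-500 + 313)/(-216 + (-5 - 2*(-13))) = -187/(-216 + (-5 + 26)) = -187/(-216 + 21) = -187/(-195) = -187*(-1/195) = 187/195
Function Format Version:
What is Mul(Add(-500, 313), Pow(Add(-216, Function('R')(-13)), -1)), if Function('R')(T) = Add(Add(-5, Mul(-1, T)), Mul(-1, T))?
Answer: Rational(187, 195) ≈ 0.95897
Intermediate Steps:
Function('R')(T) = Add(-5, Mul(-2, T))
Mul(Add(-500, 313), Pow(Add(-216, Function('R')(-13)), -1)) = Mul(Add(-500, 313), Pow(Add(-216, Add(-5, Mul(-2, -13))), -1)) = Mul(-187, Pow(Add(-216, Add(-5, 26)), -1)) = Mul(-187, Pow(Add(-216, 21), -1)) = Mul(-187, Pow(-195, -1)) = Mul(-187, Rational(-1, 195)) = Rational(187, 195)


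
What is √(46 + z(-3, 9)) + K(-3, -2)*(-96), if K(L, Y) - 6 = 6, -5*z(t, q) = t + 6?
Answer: -1152 + √1135/5 ≈ -1145.3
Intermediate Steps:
z(t, q) = -6/5 - t/5 (z(t, q) = -(t + 6)/5 = -(6 + t)/5 = -6/5 - t/5)
K(L, Y) = 12 (K(L, Y) = 6 + 6 = 12)
√(46 + z(-3, 9)) + K(-3, -2)*(-96) = √(46 + (-6/5 - ⅕*(-3))) + 12*(-96) = √(46 + (-6/5 + ⅗)) - 1152 = √(46 - ⅗) - 1152 = √(227/5) - 1152 = √1135/5 - 1152 = -1152 + √1135/5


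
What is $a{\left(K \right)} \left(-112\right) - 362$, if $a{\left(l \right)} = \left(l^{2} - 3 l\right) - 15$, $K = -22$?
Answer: $-60282$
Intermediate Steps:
$a{\left(l \right)} = -15 + l^{2} - 3 l$
$a{\left(K \right)} \left(-112\right) - 362 = \left(-15 + \left(-22\right)^{2} - -66\right) \left(-112\right) - 362 = \left(-15 + 484 + 66\right) \left(-112\right) - 362 = 535 \left(-112\right) - 362 = -59920 - 362 = -60282$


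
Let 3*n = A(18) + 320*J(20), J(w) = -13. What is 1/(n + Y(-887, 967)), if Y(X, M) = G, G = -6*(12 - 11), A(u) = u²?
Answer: -3/3854 ≈ -0.00077841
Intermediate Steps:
G = -6 (G = -6*1 = -6)
n = -3836/3 (n = (18² + 320*(-13))/3 = (324 - 4160)/3 = (⅓)*(-3836) = -3836/3 ≈ -1278.7)
Y(X, M) = -6
1/(n + Y(-887, 967)) = 1/(-3836/3 - 6) = 1/(-3854/3) = -3/3854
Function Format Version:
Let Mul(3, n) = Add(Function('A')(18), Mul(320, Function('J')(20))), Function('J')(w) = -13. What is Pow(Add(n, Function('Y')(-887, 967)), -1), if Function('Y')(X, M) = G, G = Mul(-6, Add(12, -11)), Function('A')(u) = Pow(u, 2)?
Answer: Rational(-3, 3854) ≈ -0.00077841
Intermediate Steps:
G = -6 (G = Mul(-6, 1) = -6)
n = Rational(-3836, 3) (n = Mul(Rational(1, 3), Add(Pow(18, 2), Mul(320, -13))) = Mul(Rational(1, 3), Add(324, -4160)) = Mul(Rational(1, 3), -3836) = Rational(-3836, 3) ≈ -1278.7)
Function('Y')(X, M) = -6
Pow(Add(n, Function('Y')(-887, 967)), -1) = Pow(Add(Rational(-3836, 3), -6), -1) = Pow(Rational(-3854, 3), -1) = Rational(-3, 3854)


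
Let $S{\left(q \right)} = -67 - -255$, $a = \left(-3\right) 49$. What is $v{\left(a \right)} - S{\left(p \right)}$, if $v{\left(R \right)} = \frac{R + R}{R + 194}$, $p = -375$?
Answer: $- \frac{9130}{47} \approx -194.26$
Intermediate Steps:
$a = -147$
$v{\left(R \right)} = \frac{2 R}{194 + R}$
$S{\left(q \right)} = 188$ ($S{\left(q \right)} = -67 + 255 = 188$)
$v{\left(a \right)} - S{\left(p \right)} = 2 \left(-147\right) \frac{1}{194 - 147} - 188 = 2 \left(-147\right) \frac{1}{47} - 188 = - \frac{294}{47} - 188 = - \frac{9130}{47}$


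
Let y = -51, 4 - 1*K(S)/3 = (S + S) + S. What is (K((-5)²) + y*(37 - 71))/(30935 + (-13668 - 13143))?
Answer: 1521/4124 ≈ 0.36882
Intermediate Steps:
K(S) = 12 - 9*S (K(S) = 12 - 3*((S + S) + S) = 12 - 3*(2*S + S) = 12 - 9*S)
(K((-5)²) + y*(37 - 71))/(30935 + (-13668 - 13143)) = ((12 - 9*(-5)²) - 51*(37 - 71))/(30935 + (-13668 - 13143)) = ((12 - 9*25) - 51*(-34))/(30935 - 26811) = ((12 - 225) + 1734)/4124 = (-213 + 1734)*(1/4124) = 1521*(1/4124) = 1521/4124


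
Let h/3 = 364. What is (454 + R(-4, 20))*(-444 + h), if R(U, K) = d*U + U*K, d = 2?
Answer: 237168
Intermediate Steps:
h = 1092 (h = 3*364 = 1092)
R(U, K) = 2*U + K*U (R(U, K) = 2*U + U*K = 2*U + K*U)
(454 + R(-4, 20))*(-444 + h) = (454 - 4*(2 + 20))*(-444 + 1092) = (454 - 4*22)*648 = (454 - 88)*648 = 366*648 = 237168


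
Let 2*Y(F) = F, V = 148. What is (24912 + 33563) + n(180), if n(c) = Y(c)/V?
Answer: 4327195/74 ≈ 58476.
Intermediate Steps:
Y(F) = F/2
n(c) = c/296 (n(c) = (c/2)/148 = (c/2)*(1/148) = c/296)
(24912 + 33563) + n(180) = (24912 + 33563) + (1/296)*180 = 58475 + 45/74 = 4327195/74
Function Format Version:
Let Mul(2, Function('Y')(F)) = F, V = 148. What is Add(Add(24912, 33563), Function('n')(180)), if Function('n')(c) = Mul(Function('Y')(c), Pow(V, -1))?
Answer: Rational(4327195, 74) ≈ 58476.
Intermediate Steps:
Function('Y')(F) = Mul(Rational(1, 2), F)
Function('n')(c) = Mul(Rational(1, 296), c) (Function('n')(c) = Mul(Mul(Rational(1, 2), c), Pow(148, -1)) = Mul(Mul(Rational(1, 2), c), Rational(1, 148)) = Mul(Rational(1, 296), c))
Add(Add(24912, 33563), Function('n')(180)) = Add(Add(24912, 33563), Mul(Rational(1, 296), 180)) = Add(58475, Rational(45, 74)) = Rational(4327195, 74)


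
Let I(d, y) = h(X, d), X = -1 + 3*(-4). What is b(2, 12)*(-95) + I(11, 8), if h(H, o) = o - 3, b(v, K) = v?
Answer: -182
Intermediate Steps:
X = -13 (X = -1 - 12 = -13)
h(H, o) = -3 + o
I(d, y) = -3 + d
b(2, 12)*(-95) + I(11, 8) = 2*(-95) + (-3 + 11) = -190 + 8 = -182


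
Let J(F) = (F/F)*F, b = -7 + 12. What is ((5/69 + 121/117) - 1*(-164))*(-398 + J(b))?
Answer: -58203562/897 ≈ -64887.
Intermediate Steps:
b = 5
J(F) = F (J(F) = 1*F = F)
((5/69 + 121/117) - 1*(-164))*(-398 + J(b)) = ((5/69 + 121/117) - 1*(-164))*(-398 + 5) = ((5*(1/69) + 121*(1/117)) + 164)*(-393) = ((5/69 + 121/117) + 164)*(-393) = (2978/2691 + 164)*(-393) = (444302/2691)*(-393) = -58203562/897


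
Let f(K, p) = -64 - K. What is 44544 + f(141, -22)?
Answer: 44339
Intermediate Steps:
44544 + f(141, -22) = 44544 + (-64 - 1*141) = 44544 + (-64 - 141) = 44544 - 205 = 44339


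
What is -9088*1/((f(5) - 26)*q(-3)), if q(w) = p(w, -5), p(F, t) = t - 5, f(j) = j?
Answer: -4544/105 ≈ -43.276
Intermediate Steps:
p(F, t) = -5 + t
q(w) = -10 (q(w) = -5 - 5 = -10)
-9088*1/((f(5) - 26)*q(-3)) = -9088*(-1/(10*(5 - 26))) = -9088/((-21*(-10))) = -9088/210 = -9088*1/210 = -4544/105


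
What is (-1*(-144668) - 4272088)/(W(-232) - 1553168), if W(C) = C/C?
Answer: 375220/141197 ≈ 2.6574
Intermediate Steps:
W(C) = 1
(-1*(-144668) - 4272088)/(W(-232) - 1553168) = (-1*(-144668) - 4272088)/(1 - 1553168) = (144668 - 4272088)/(-1553167) = -4127420*(-1/1553167) = 375220/141197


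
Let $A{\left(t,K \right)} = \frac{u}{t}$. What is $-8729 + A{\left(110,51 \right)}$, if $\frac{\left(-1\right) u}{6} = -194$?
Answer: $- \frac{479513}{55} \approx -8718.4$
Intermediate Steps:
$u = 1164$ ($u = \left(-6\right) \left(-194\right) = 1164$)
$A{\left(t,K \right)} = \frac{1164}{t}$
$-8729 + A{\left(110,51 \right)} = -8729 + \frac{1164}{110} = -8729 + 1164 \cdot \frac{1}{110} = -8729 + \frac{582}{55} = - \frac{479513}{55}$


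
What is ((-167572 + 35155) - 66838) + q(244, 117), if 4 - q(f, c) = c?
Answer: -199368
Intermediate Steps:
q(f, c) = 4 - c
((-167572 + 35155) - 66838) + q(244, 117) = ((-167572 + 35155) - 66838) + (4 - 1*117) = (-132417 - 66838) + (4 - 117) = -199255 - 113 = -199368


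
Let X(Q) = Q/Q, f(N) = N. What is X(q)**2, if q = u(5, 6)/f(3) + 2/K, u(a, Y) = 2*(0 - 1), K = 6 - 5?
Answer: 1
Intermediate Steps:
K = 1
u(a, Y) = -2 (u(a, Y) = 2*(-1) = -2)
q = 4/3 (q = -2/3 + 2/1 = -2*1/3 + 2*1 = -2/3 + 2 = 4/3 ≈ 1.3333)
X(Q) = 1
X(q)**2 = 1**2 = 1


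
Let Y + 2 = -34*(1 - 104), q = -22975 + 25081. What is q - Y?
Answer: -1394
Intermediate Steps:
q = 2106
Y = 3500 (Y = -2 - 34*(1 - 104) = -2 - 34*(-103) = -2 + 3502 = 3500)
q - Y = 2106 - 1*3500 = 2106 - 3500 = -1394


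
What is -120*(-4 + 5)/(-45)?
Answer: 8/3 ≈ 2.6667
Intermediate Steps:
-120*(-4 + 5)/(-45) = -120*(-1/45) = 8/3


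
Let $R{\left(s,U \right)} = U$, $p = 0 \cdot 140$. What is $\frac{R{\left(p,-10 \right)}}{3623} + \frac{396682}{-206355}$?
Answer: $- \frac{1439242436}{747624165} \approx -1.9251$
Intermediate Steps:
$p = 0$
$\frac{R{\left(p,-10 \right)}}{3623} + \frac{396682}{-206355} = - \frac{10}{3623} + \frac{396682}{-206355} = \left(-10\right) \frac{1}{3623} + 396682 \left(- \frac{1}{206355}\right) = - \frac{10}{3623} - \frac{396682}{206355} = - \frac{1439242436}{747624165}$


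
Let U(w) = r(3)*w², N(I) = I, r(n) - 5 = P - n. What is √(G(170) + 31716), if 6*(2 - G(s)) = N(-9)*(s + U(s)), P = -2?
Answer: √31973 ≈ 178.81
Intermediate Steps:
r(n) = 3 - n (r(n) = 5 + (-2 - n) = 3 - n)
U(w) = 0 (U(w) = (3 - 1*3)*w² = (3 - 3)*w² = 0*w² = 0)
G(s) = 2 + 3*s/2 (G(s) = 2 - (-3)*(s + 0)/2 = 2 - (-3)*s/2 = 2 + 3*s/2)
√(G(170) + 31716) = √((2 + (3/2)*170) + 31716) = √((2 + 255) + 31716) = √(257 + 31716) = √31973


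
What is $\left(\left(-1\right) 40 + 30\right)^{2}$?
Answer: $100$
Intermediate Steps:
$\left(\left(-1\right) 40 + 30\right)^{2} = \left(-40 + 30\right)^{2} = \left(-10\right)^{2} = 100$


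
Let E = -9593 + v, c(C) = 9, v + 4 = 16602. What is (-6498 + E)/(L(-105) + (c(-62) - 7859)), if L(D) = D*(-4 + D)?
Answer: 507/3595 ≈ 0.14103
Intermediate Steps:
v = 16598 (v = -4 + 16602 = 16598)
E = 7005 (E = -9593 + 16598 = 7005)
(-6498 + E)/(L(-105) + (c(-62) - 7859)) = (-6498 + 7005)/(-105*(-4 - 105) + (9 - 7859)) = 507/(-105*(-109) - 7850) = 507/(11445 - 7850) = 507/3595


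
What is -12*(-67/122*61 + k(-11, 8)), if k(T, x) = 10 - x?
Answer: 378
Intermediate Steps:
-12*(-67/122*61 + k(-11, 8)) = -12*(-67/122*61 + (10 - 1*8)) = -12*(-67*1/122*61 + (10 - 8)) = -12*(-67/122*61 + 2) = -12*(-67/2 + 2) = -12*(-63/2) = 378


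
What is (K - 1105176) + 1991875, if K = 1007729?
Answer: 1894428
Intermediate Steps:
(K - 1105176) + 1991875 = (1007729 - 1105176) + 1991875 = -97447 + 1991875 = 1894428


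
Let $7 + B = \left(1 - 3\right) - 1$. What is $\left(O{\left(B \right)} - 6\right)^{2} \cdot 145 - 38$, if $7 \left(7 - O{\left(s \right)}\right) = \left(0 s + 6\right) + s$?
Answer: $\frac{15683}{49} \approx 320.06$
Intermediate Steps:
$B = -10$ ($B = -7 + \left(\left(1 - 3\right) - 1\right) = -7 - 3 = -10$)
$O{\left(s \right)} = \frac{43}{7} - \frac{s}{7}$ ($O{\left(s \right)} = 7 - \frac{\left(0 s + 6\right) + s}{7} = 7 - \frac{\left(0 + 6\right) + s}{7} = 7 - \frac{6 + s}{7} = 7 - \left(\frac{6}{7} + \frac{s}{7}\right) = \frac{43}{7} - \frac{s}{7}$)
$\left(O{\left(B \right)} - 6\right)^{2} \cdot 145 - 38 = \left(\left(\frac{43}{7} - - \frac{10}{7}\right) - 6\right)^{2} \cdot 145 - 38 = \left(\left(\frac{43}{7} + \frac{10}{7}\right) - 6\right)^{2} \cdot 145 - 38 = \left(\frac{53}{7} - 6\right)^{2} \cdot 145 - 38 = \left(\frac{11}{7}\right)^{2} \cdot 145 - 38 = \frac{121}{49} \cdot 145 - 38 = \frac{17545}{49} - 38 = \frac{15683}{49}$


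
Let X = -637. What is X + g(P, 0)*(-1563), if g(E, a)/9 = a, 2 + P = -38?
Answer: -637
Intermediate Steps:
P = -40 (P = -2 - 38 = -40)
g(E, a) = 9*a
X + g(P, 0)*(-1563) = -637 + (9*0)*(-1563) = -637 + 0*(-1563) = -637 + 0 = -637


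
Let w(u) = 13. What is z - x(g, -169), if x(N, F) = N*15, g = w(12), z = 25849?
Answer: 25654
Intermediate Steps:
g = 13
x(N, F) = 15*N
z - x(g, -169) = 25849 - 15*13 = 25849 - 1*195 = 25849 - 195 = 25654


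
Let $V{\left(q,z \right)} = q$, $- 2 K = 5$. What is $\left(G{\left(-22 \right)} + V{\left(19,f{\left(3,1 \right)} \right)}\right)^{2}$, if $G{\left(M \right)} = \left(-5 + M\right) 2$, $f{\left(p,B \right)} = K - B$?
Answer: $1225$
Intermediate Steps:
$K = - \frac{5}{2}$ ($K = \left(- \frac{1}{2}\right) 5 = - \frac{5}{2} \approx -2.5$)
$f{\left(p,B \right)} = - \frac{5}{2} - B$
$G{\left(M \right)} = -10 + 2 M$
$\left(G{\left(-22 \right)} + V{\left(19,f{\left(3,1 \right)} \right)}\right)^{2} = \left(\left(-10 + 2 \left(-22\right)\right) + 19\right)^{2} = \left(\left(-10 - 44\right) + 19\right)^{2} = \left(-54 + 19\right)^{2} = \left(-35\right)^{2} = 1225$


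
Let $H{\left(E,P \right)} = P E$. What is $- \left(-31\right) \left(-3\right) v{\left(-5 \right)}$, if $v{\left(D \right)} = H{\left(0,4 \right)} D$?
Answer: $0$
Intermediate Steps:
$H{\left(E,P \right)} = E P$
$v{\left(D \right)} = 0$ ($v{\left(D \right)} = 0 \cdot 4 D = 0 D = 0$)
$- \left(-31\right) \left(-3\right) v{\left(-5 \right)} = - \left(-31\right) \left(-3\right) 0 = - 93 \cdot 0 = \left(-1\right) 0 = 0$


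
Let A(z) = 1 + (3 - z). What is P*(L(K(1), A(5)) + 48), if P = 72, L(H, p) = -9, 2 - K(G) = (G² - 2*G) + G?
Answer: 2808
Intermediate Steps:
A(z) = 4 - z
K(G) = 2 + G - G² (K(G) = 2 - ((G² - 2*G) + G) = 2 - (G² - G) = 2 + (G - G²) = 2 + G - G²)
P*(L(K(1), A(5)) + 48) = 72*(-9 + 48) = 72*39 = 2808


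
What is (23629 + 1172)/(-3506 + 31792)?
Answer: 24801/28286 ≈ 0.87679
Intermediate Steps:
(23629 + 1172)/(-3506 + 31792) = 24801/28286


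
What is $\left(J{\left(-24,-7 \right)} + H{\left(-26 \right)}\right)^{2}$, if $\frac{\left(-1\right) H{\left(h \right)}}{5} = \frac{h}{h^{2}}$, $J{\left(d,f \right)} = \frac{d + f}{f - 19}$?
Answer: $\frac{324}{169} \approx 1.9172$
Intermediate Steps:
$J{\left(d,f \right)} = \frac{d + f}{-19 + f}$
$H{\left(h \right)} = - \frac{5}{h}$ ($H{\left(h \right)} = - 5 \frac{h}{h^{2}} = - \frac{5}{h}$)
$\left(J{\left(-24,-7 \right)} + H{\left(-26 \right)}\right)^{2} = \left(\frac{-24 - 7}{-19 - 7} - \frac{5}{-26}\right)^{2} = \left(\frac{1}{-26} \left(-31\right) - - \frac{5}{26}\right)^{2} = \left(\left(- \frac{1}{26}\right) \left(-31\right) + \frac{5}{26}\right)^{2} = \left(\frac{31}{26} + \frac{5}{26}\right)^{2} = \left(\frac{18}{13}\right)^{2} = \frac{324}{169}$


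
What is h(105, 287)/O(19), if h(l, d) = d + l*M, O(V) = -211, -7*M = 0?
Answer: -287/211 ≈ -1.3602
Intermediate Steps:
M = 0 (M = -⅐*0 = 0)
h(l, d) = d (h(l, d) = d + l*0 = d + 0 = d)
h(105, 287)/O(19) = 287/(-211) = 287*(-1/211) = -287/211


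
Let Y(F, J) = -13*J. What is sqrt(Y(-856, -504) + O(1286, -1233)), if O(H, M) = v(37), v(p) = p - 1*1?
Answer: 6*sqrt(183) ≈ 81.167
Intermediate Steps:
v(p) = -1 + p (v(p) = p - 1 = -1 + p)
O(H, M) = 36 (O(H, M) = -1 + 37 = 36)
sqrt(Y(-856, -504) + O(1286, -1233)) = sqrt(-13*(-504) + 36) = sqrt(6552 + 36) = sqrt(6588) = 6*sqrt(183)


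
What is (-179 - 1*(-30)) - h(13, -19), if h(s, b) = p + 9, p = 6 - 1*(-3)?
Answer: -167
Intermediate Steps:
p = 9 (p = 6 + 3 = 9)
h(s, b) = 18 (h(s, b) = 9 + 9 = 18)
(-179 - 1*(-30)) - h(13, -19) = (-179 - 1*(-30)) - 1*18 = (-179 + 30) - 18 = -149 - 18 = -167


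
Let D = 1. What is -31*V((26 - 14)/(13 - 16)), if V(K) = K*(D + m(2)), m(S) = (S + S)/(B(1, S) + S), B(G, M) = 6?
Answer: 186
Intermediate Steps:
m(S) = 2*S/(6 + S) (m(S) = (S + S)/(6 + S) = (2*S)/(6 + S) = 2*S/(6 + S))
V(K) = 3*K/2 (V(K) = K*(1 + 2*2/(6 + 2)) = K*(1 + 2*2/8) = K*(1 + 2*2*(⅛)) = K*(1 + ½) = K*(3/2) = 3*K/2)
-31*V((26 - 14)/(13 - 16)) = -93*(26 - 14)/(13 - 16)/2 = -93*12/(-3)/2 = -93*12*(-⅓)/2 = -93*(-4)/2 = -31*(-6) = 186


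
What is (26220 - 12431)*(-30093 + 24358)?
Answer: -79079915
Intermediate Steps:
(26220 - 12431)*(-30093 + 24358) = 13789*(-5735) = -79079915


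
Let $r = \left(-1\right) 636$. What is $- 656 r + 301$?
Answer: $417517$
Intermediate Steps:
$r = -636$
$- 656 r + 301 = \left(-656\right) \left(-636\right) + 301 = 417216 + 301 = 417517$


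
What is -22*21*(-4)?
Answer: 1848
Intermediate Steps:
-22*21*(-4) = -462*(-4) = 1848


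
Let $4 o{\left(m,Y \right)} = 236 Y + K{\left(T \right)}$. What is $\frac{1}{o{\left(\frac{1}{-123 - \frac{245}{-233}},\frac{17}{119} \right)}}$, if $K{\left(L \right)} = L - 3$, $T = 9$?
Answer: $\frac{14}{139} \approx 0.10072$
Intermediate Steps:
$K{\left(L \right)} = -3 + L$ ($K{\left(L \right)} = L - 3 = -3 + L$)
$o{\left(m,Y \right)} = \frac{3}{2} + 59 Y$ ($o{\left(m,Y \right)} = \frac{236 Y + \left(-3 + 9\right)}{4} = \frac{236 Y + 6}{4} = \frac{6 + 236 Y}{4} = \frac{3}{2} + 59 Y$)
$\frac{1}{o{\left(\frac{1}{-123 - \frac{245}{-233}},\frac{17}{119} \right)}} = \frac{1}{\frac{3}{2} + 59 \cdot \frac{17}{119}} = \frac{1}{\frac{3}{2} + 59 \cdot 17 \cdot \frac{1}{119}} = \frac{1}{\frac{3}{2} + 59 \cdot \frac{1}{7}} = \frac{1}{\frac{3}{2} + \frac{59}{7}} = \frac{1}{\frac{139}{14}} = \frac{14}{139}$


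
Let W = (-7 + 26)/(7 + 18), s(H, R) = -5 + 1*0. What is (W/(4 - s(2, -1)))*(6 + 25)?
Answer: 589/225 ≈ 2.6178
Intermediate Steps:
s(H, R) = -5 (s(H, R) = -5 + 0 = -5)
W = 19/25 ≈ 0.76000
(W/(4 - s(2, -1)))*(6 + 25) = (19/(25*(4 - 1*(-5))))*(6 + 25) = (19/(25*(4 + 5)))*31 = ((19/25)/9)*31 = ((19/25)*(⅑))*31 = (19/225)*31 = 589/225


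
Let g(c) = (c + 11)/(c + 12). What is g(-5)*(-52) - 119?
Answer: -1145/7 ≈ -163.57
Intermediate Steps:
g(c) = (11 + c)/(12 + c)
g(-5)*(-52) - 119 = ((11 - 5)/(12 - 5))*(-52) - 119 = (6/7)*(-52) - 119 = -312/7 - 119 = -1145/7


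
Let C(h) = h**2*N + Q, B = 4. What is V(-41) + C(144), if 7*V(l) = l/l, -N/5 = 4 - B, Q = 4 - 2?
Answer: 15/7 ≈ 2.1429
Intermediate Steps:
Q = 2
N = 0 (N = -5*(4 - 1*4) = -5*(4 - 4) = -5*0 = 0)
V(l) = 1/7 (V(l) = (l/l)/7 = (1/7)*1 = 1/7)
C(h) = 2 (C(h) = h**2*0 + 2 = 0 + 2 = 2)
V(-41) + C(144) = 1/7 + 2 = 15/7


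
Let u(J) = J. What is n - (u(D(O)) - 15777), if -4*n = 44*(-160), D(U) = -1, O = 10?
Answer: 17538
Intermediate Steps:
n = 1760 (n = -11*(-160) = -¼*(-7040) = 1760)
n - (u(D(O)) - 15777) = 1760 - (-1 - 15777) = 1760 - 1*(-15778) = 1760 + 15778 = 17538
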